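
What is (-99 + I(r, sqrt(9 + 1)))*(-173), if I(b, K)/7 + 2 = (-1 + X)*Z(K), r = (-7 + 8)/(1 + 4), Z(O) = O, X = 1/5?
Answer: 19549 + 4844*sqrt(10)/5 ≈ 22613.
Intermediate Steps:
X = 1/5 (X = 1*(1/5) = 1/5 ≈ 0.20000)
r = 1/5 ≈ 0.20000
I(b, K) = -14 - 28*K/5 (I(b, K) = -14 + 7*((-1 + 1/5)*K) = -14 + 7*(-4*K/5) = -14 - 28*K/5)
(-99 + I(r, sqrt(9 + 1)))*(-173) = (-99 + (-14 - 28*sqrt(9 + 1)/5))*(-173) = (-99 + (-14 - 28*sqrt(10)/5))*(-173) = (-113 - 28*sqrt(10)/5)*(-173) = 19549 + 4844*sqrt(10)/5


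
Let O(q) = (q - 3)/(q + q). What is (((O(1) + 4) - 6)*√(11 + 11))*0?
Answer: 0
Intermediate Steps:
O(q) = (-3 + q)/(2*q) (O(q) = (-3 + q)/((2*q)) = (-3 + q)*(1/(2*q)) = (-3 + q)/(2*q))
(((O(1) + 4) - 6)*√(11 + 11))*0 = ((((½)*(-3 + 1)/1 + 4) - 6)*√(11 + 11))*0 = ((((½)*1*(-2) + 4) - 6)*√22)*0 = (((-1 + 4) - 6)*√22)*0 = ((3 - 6)*√22)*0 = -3*√22*0 = 0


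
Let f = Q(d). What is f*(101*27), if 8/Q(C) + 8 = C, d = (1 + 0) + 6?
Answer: -21816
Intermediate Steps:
d = 7 (d = 1 + 6 = 7)
Q(C) = 8/(-8 + C)
f = -8 (f = 8/(-8 + 7) = 8/(-1) = 8*(-1) = -8)
f*(101*27) = -808*27 = -8*2727 = -21816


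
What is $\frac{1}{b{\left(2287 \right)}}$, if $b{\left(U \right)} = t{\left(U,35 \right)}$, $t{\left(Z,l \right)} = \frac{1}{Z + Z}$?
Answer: $4574$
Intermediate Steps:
$t{\left(Z,l \right)} = \frac{1}{2 Z}$
$b{\left(U \right)} = \frac{1}{2 U}$
$\frac{1}{b{\left(2287 \right)}} = \frac{1}{\frac{1}{2} \cdot \frac{1}{2287}} = \frac{1}{\frac{1}{4574}} = 4574$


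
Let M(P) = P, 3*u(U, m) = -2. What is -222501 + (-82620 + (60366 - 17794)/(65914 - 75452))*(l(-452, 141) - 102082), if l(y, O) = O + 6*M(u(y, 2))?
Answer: 40168945641101/4769 ≈ 8.4229e+9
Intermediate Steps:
u(U, m) = -⅔ (u(U, m) = (⅓)*(-2) = -⅔)
l(y, O) = -4 + O (l(y, O) = O + 6*(-⅔) = O - 4 = -4 + O)
-222501 + (-82620 + (60366 - 17794)/(65914 - 75452))*(l(-452, 141) - 102082) = -222501 + (-82620 + (60366 - 17794)/(65914 - 75452))*((-4 + 141) - 102082) = -222501 + (-82620 + 42572/(-9538))*(137 - 102082) = -222501 + (-82620 + 42572*(-1/9538))*(-101945) = -222501 + (-82620 - 21286/4769)*(-101945) = -222501 - 394036066/4769*(-101945) = -222501 + 40170006748370/4769 = 40168945641101/4769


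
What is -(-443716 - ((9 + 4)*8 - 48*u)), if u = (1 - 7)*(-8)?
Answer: 441516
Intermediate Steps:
u = 48 (u = -6*(-8) = 48)
-(-443716 - ((9 + 4)*8 - 48*u)) = -(-443716 - ((9 + 4)*8 - 48*48)) = -(-443716 - (13*8 - 2304)) = -(-443716 - (104 - 2304)) = -(-443716 - 1*(-2200)) = -(-443716 + 2200) = -1*(-441516) = 441516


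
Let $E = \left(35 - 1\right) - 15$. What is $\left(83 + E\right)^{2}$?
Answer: $10404$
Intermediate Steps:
$E = 19$ ($E = 34 - 15 = 19$)
$\left(83 + E\right)^{2} = \left(83 + 19\right)^{2} = 102^{2} = 10404$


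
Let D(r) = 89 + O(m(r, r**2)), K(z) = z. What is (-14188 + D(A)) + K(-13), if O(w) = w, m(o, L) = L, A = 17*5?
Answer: -6887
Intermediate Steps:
A = 85
D(r) = 89 + r**2
(-14188 + D(A)) + K(-13) = (-14188 + (89 + 85**2)) - 13 = (-14188 + (89 + 7225)) - 13 = (-14188 + 7314) - 13 = -6874 - 13 = -6887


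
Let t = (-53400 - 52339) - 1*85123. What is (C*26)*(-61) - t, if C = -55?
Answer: 278092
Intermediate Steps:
t = -190862 (t = -105739 - 85123 = -190862)
(C*26)*(-61) - t = -55*26*(-61) - 1*(-190862) = -1430*(-61) + 190862 = 87230 + 190862 = 278092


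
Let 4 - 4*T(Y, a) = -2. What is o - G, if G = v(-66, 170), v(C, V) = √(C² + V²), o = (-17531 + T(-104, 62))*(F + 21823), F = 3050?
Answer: -872022507/2 - 2*√8314 ≈ -4.3601e+8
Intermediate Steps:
T(Y, a) = 3/2 (T(Y, a) = 1 - ¼*(-2) = 1 + ½ = 3/2)
o = -872022507/2 (o = (-17531 + 3/2)*(3050 + 21823) = -35059/2*24873 = -872022507/2 ≈ -4.3601e+8)
G = 2*√8314 (G = √((-66)² + 170²) = √(4356 + 28900) = √33256 = 2*√8314 ≈ 182.36)
o - G = -872022507/2 - 2*√8314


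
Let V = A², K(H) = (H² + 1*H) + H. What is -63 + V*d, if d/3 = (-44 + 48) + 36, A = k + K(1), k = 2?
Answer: 2937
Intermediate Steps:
K(H) = H² + 2*H (K(H) = (H² + H) + H = (H + H²) + H = H² + 2*H)
A = 5 (A = 2 + 1*(2 + 1) = 2 + 1*3 = 2 + 3 = 5)
V = 25 (V = 5² = 25)
d = 120 (d = 3*((-44 + 48) + 36) = 3*(4 + 36) = 3*40 = 120)
-63 + V*d = -63 + 25*120 = -63 + 3000 = 2937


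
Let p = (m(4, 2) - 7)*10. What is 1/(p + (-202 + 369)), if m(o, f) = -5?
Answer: 1/47 ≈ 0.021277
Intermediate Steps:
p = -120 (p = (-5 - 7)*10 = -12*10 = -120)
1/(p + (-202 + 369)) = 1/(-120 + (-202 + 369)) = 1/(-120 + 167) = 1/47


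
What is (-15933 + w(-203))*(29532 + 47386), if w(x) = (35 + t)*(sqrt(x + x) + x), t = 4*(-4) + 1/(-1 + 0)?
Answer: -1506592866 + 1384524*I*sqrt(406) ≈ -1.5066e+9 + 2.7897e+7*I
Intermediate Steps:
t = -17 (t = -16 + 1/(-1) = -16 - 1 = -17)
w(x) = 18*x + 18*sqrt(2)*sqrt(x) (w(x) = (35 - 17)*(sqrt(x + x) + x) = 18*(sqrt(2*x) + x) = 18*(sqrt(2)*sqrt(x) + x) = 18*(x + sqrt(2)*sqrt(x)) = 18*x + 18*sqrt(2)*sqrt(x))
(-15933 + w(-203))*(29532 + 47386) = (-15933 + (18*(-203) + 18*sqrt(2)*sqrt(-203)))*(29532 + 47386) = (-15933 + (-3654 + 18*sqrt(2)*(I*sqrt(203))))*76918 = (-15933 + (-3654 + 18*I*sqrt(406)))*76918 = (-19587 + 18*I*sqrt(406))*76918 = -1506592866 + 1384524*I*sqrt(406)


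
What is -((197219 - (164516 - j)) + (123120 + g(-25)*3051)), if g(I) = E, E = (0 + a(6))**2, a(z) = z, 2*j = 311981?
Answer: -843299/2 ≈ -4.2165e+5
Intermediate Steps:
j = 311981/2 (j = (1/2)*311981 = 311981/2 ≈ 1.5599e+5)
E = 36 (E = (0 + 6)**2 = 6**2 = 36)
g(I) = 36
-((197219 - (164516 - j)) + (123120 + g(-25)*3051)) = -((197219 - (164516 - 1*311981/2)) + (123120 + 36*3051)) = -((197219 - (164516 - 311981/2)) + (123120 + 109836)) = -((197219 - 1*17051/2) + 232956) = -((197219 - 17051/2) + 232956) = -(377387/2 + 232956) = -1*843299/2 = -843299/2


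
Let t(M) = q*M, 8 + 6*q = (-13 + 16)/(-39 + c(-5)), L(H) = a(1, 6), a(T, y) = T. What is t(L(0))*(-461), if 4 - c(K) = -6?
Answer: 108335/174 ≈ 622.62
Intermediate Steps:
c(K) = 10 (c(K) = 4 - 1*(-6) = 4 + 6 = 10)
L(H) = 1
q = -235/174 (q = -4/3 + ((-13 + 16)/(-39 + 10))/6 = -4/3 + (3/(-29))/6 = -4/3 + (3*(-1/29))/6 = -4/3 + (⅙)*(-3/29) = -4/3 - 1/58 = -235/174 ≈ -1.3506)
t(M) = -235*M/174
t(L(0))*(-461) = -235/174*1*(-461) = -235/174*(-461) = 108335/174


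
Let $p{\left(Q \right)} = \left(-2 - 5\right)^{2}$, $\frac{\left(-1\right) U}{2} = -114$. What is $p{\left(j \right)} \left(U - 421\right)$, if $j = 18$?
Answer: $-9457$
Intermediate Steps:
$U = 228$ ($U = \left(-2\right) \left(-114\right) = 228$)
$p{\left(Q \right)} = 49$ ($p{\left(Q \right)} = \left(-7\right)^{2} = 49$)
$p{\left(j \right)} \left(U - 421\right) = 49 \left(228 - 421\right) = 49 \left(-193\right) = -9457$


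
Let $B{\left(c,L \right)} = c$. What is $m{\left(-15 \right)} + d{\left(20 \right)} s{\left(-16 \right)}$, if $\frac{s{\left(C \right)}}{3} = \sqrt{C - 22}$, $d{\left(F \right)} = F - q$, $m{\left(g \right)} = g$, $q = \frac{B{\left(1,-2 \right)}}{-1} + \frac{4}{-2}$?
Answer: $-15 + 69 i \sqrt{38} \approx -15.0 + 425.34 i$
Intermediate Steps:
$q = -3$ ($q = 1 \frac{1}{-1} + \frac{4}{-2} = 1 \left(-1\right) + 4 \left(- \frac{1}{2}\right) = -1 - 2 = -3$)
$d{\left(F \right)} = 3 + F$ ($d{\left(F \right)} = F - -3 = F + 3 = 3 + F$)
$s{\left(C \right)} = 3 \sqrt{-22 + C}$ ($s{\left(C \right)} = 3 \sqrt{C - 22} = 3 \sqrt{-22 + C}$)
$m{\left(-15 \right)} + d{\left(20 \right)} s{\left(-16 \right)} = -15 + \left(3 + 20\right) 3 \sqrt{-22 - 16} = -15 + 23 \cdot 3 \sqrt{-38} = -15 + 23 \cdot 3 i \sqrt{38} = -15 + 69 i \sqrt{38}$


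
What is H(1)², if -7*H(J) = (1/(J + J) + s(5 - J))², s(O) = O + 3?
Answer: 50625/784 ≈ 64.573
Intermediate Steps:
s(O) = 3 + O
H(J) = -(8 + 1/(2*J) - J)²/7 (H(J) = -(1/(J + J) + (3 + (5 - J)))²/7 = -(1/(2*J) + (8 - J))²/7 = -(8 + 1/(2*J) - J)²/7)
H(1)² = (-1/28*(-1 + 2*1*(-8 + 1))²/1²)² = (-1/28*1*(-1 + 2*1*(-7))²)² = (-1/28*1*(-1 - 14)²)² = (-1/28*1*(-15)²)² = (-1/28*1*225)² = (-225/28)² = 50625/784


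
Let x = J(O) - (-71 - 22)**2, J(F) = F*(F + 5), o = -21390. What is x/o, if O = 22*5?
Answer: -4001/21390 ≈ -0.18705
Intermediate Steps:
O = 110
J(F) = F*(5 + F)
x = 4001 (x = 110*(5 + 110) - (-71 - 22)**2 = 110*115 - 1*(-93)**2 = 12650 - 1*8649 = 12650 - 8649 = 4001)
x/o = 4001/(-21390) = 4001*(-1/21390) = -4001/21390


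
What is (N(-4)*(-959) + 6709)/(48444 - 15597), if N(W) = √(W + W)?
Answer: 6709/32847 - 1918*I*√2/32847 ≈ 0.20425 - 0.082579*I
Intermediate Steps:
N(W) = √2*√W (N(W) = √(2*W) = √2*√W)
(N(-4)*(-959) + 6709)/(48444 - 15597) = ((√2*√(-4))*(-959) + 6709)/(48444 - 15597) = ((√2*(2*I))*(-959) + 6709)/32847 = ((2*I*√2)*(-959) + 6709)*(1/32847) = (-1918*I*√2 + 6709)*(1/32847) = (6709 - 1918*I*√2)*(1/32847) = 6709/32847 - 1918*I*√2/32847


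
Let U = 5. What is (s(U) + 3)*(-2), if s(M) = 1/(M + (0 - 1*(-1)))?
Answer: -19/3 ≈ -6.3333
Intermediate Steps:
s(M) = 1/(1 + M) (s(M) = 1/(M + (0 + 1)) = 1/(M + 1) = 1/(1 + M))
(s(U) + 3)*(-2) = (1/(1 + 5) + 3)*(-2) = (1/6 + 3)*(-2) = (19/6)*(-2) = -19/3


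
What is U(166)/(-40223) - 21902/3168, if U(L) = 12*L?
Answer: -443637401/63713232 ≈ -6.9630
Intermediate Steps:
U(166)/(-40223) - 21902/3168 = (12*166)/(-40223) - 21902/3168 = 1992*(-1/40223) - 21902*1/3168 = -1992/40223 - 10951/1584 = -443637401/63713232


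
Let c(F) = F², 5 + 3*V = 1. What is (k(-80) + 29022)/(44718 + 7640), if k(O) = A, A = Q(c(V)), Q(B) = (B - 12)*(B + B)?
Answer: 24977/45117 ≈ 0.55361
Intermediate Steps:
V = -4/3 (V = -5/3 + (⅓)*1 = -5/3 + ⅓ = -4/3 ≈ -1.3333)
Q(B) = 2*B*(-12 + B) (Q(B) = (-12 + B)*(2*B) = 2*B*(-12 + B))
A = -2944/81 (A = 2*(-4/3)²*(-12 + (-4/3)²) = 2*(16/9)*(-12 + 16/9) = 2*(16/9)*(-92/9) = -2944/81 ≈ -36.346)
k(O) = -2944/81
(k(-80) + 29022)/(44718 + 7640) = (-2944/81 + 29022)/(44718 + 7640) = (2347838/81)/52358 = (2347838/81)*(1/52358) = 24977/45117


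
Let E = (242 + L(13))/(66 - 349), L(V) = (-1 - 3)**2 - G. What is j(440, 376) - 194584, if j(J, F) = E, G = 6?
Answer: -55067524/283 ≈ -1.9459e+5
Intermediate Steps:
L(V) = 10 (L(V) = (-1 - 3)**2 - 1*6 = (-4)**2 - 6 = 16 - 6 = 10)
E = -252/283 (E = (242 + 10)/(66 - 349) = 252/(-283) = 252*(-1/283) = -252/283 ≈ -0.89046)
j(J, F) = -252/283
j(440, 376) - 194584 = -252/283 - 194584 = -55067524/283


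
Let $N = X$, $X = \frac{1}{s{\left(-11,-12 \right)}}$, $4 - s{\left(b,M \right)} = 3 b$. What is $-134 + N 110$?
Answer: $- \frac{4848}{37} \approx -131.03$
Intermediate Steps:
$s{\left(b,M \right)} = 4 - 3 b$
$X = \frac{1}{37}$ ($X = \frac{1}{4 - -33} = \frac{1}{4 + 33} = \frac{1}{37} \approx 0.027027$)
$N = \frac{1}{37} \approx 0.027027$
$-134 + N 110 = -134 + \frac{1}{37} \cdot 110 = -134 + \frac{110}{37} = - \frac{4848}{37}$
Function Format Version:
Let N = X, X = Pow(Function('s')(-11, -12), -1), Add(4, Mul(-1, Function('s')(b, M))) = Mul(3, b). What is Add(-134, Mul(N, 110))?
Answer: Rational(-4848, 37) ≈ -131.03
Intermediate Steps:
Function('s')(b, M) = Add(4, Mul(-3, b)) (Function('s')(b, M) = Add(4, Mul(-1, Mul(3, b))) = Add(4, Mul(-3, b)))
X = Rational(1, 37) (X = Pow(Add(4, Mul(-3, -11)), -1) = Pow(Add(4, 33), -1) = Pow(37, -1) = Rational(1, 37) ≈ 0.027027)
N = Rational(1, 37) ≈ 0.027027
Add(-134, Mul(N, 110)) = Add(-134, Mul(Rational(1, 37), 110)) = Add(-134, Rational(110, 37)) = Rational(-4848, 37)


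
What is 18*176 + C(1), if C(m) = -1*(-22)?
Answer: 3190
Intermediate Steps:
C(m) = 22
18*176 + C(1) = 18*176 + 22 = 3168 + 22 = 3190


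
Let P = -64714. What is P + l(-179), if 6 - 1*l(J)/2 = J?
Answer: -64344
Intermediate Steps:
l(J) = 12 - 2*J
P + l(-179) = -64714 + (12 - 2*(-179)) = -64714 + (12 + 358) = -64714 + 370 = -64344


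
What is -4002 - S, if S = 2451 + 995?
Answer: -7448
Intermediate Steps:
S = 3446
-4002 - S = -4002 - 1*3446 = -4002 - 3446 = -7448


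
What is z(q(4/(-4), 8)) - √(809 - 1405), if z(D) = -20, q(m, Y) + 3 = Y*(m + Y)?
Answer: -20 - 2*I*√149 ≈ -20.0 - 24.413*I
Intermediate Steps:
q(m, Y) = -3 + Y*(Y + m) (q(m, Y) = -3 + Y*(m + Y) = -3 + Y*(Y + m))
z(q(4/(-4), 8)) - √(809 - 1405) = -20 - √(809 - 1405) = -20 - √(-596) = -20 - 2*I*√149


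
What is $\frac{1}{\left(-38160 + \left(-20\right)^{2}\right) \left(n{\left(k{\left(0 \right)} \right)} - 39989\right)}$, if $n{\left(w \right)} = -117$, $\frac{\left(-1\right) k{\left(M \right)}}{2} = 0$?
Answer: $\frac{1}{1514402560} \approx 6.6033 \cdot 10^{-10}$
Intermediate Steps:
$k{\left(M \right)} = 0$ ($k{\left(M \right)} = \left(-2\right) 0 = 0$)
$\frac{1}{\left(-38160 + \left(-20\right)^{2}\right) \left(n{\left(k{\left(0 \right)} \right)} - 39989\right)} = \frac{1}{\left(-38160 + \left(-20\right)^{2}\right) \left(-117 - 39989\right)} = \frac{1}{\left(-38160 + 400\right) \left(-40106\right)} = \frac{1}{\left(-37760\right) \left(-40106\right)} = \frac{1}{1514402560}$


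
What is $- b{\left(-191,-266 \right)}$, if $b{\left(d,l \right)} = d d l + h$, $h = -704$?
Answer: $9704650$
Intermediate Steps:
$b{\left(d,l \right)} = -704 + l d^{2}$ ($b{\left(d,l \right)} = d d l - 704 = d^{2} l - 704 = l d^{2} - 704 = -704 + l d^{2}$)
$- b{\left(-191,-266 \right)} = - (-704 - 266 \left(-191\right)^{2}) = - (-704 - 9703946) = \left(-1\right) \left(-9704650\right) = 9704650$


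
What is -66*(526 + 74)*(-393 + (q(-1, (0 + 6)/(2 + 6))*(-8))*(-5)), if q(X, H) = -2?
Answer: 18730800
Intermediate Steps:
-66*(526 + 74)*(-393 + (q(-1, (0 + 6)/(2 + 6))*(-8))*(-5)) = -66*(526 + 74)*(-393 - 2*(-8)*(-5)) = -39600*(-393 + 16*(-5)) = -39600*(-393 - 80) = -39600*(-473) = -66*(-283800) = 18730800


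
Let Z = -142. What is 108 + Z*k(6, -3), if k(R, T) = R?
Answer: -744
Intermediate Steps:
108 + Z*k(6, -3) = 108 - 142*6 = 108 - 852 = -744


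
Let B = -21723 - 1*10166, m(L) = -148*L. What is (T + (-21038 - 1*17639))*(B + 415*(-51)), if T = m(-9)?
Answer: 1981301630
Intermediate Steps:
T = 1332 (T = -148*(-9) = 1332)
B = -31889 (B = -21723 - 10166 = -31889)
(T + (-21038 - 1*17639))*(B + 415*(-51)) = (1332 + (-21038 - 1*17639))*(-31889 + 415*(-51)) = (1332 + (-21038 - 17639))*(-31889 - 21165) = (1332 - 38677)*(-53054) = -37345*(-53054) = 1981301630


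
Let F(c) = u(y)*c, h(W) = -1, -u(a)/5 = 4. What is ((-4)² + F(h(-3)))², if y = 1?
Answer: 1296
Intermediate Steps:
u(a) = -20 (u(a) = -5*4 = -20)
F(c) = -20*c
((-4)² + F(h(-3)))² = ((-4)² - 20*(-1))² = (16 + 20)² = 36² = 1296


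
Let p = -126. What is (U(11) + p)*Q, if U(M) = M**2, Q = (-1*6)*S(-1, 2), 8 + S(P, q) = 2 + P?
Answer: -210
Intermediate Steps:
S(P, q) = -6 + P (S(P, q) = -8 + (2 + P) = -6 + P)
Q = 42 (Q = (-1*6)*(-6 - 1) = -6*(-7) = 42)
(U(11) + p)*Q = (11**2 - 126)*42 = (121 - 126)*42 = -5*42 = -210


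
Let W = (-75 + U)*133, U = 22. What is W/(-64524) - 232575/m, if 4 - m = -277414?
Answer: -343451311/471055764 ≈ -0.72911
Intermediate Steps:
m = 277418 (m = 4 - 1*(-277414) = 4 + 277414 = 277418)
W = -7049 (W = (-75 + 22)*133 = -53*133 = -7049)
W/(-64524) - 232575/m = -7049/(-64524) - 232575/277418 = -7049*(-1/64524) - 232575*1/277418 = 371/3396 - 232575/277418 = -343451311/471055764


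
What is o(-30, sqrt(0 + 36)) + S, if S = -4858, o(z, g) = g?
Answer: -4852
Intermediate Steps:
o(-30, sqrt(0 + 36)) + S = sqrt(0 + 36) - 4858 = sqrt(36) - 4858 = 6 - 4858 = -4852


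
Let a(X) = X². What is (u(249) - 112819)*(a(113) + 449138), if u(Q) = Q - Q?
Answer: -52111885833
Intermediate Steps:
u(Q) = 0
(u(249) - 112819)*(a(113) + 449138) = (0 - 112819)*(113² + 449138) = -112819*(12769 + 449138) = -112819*461907 = -52111885833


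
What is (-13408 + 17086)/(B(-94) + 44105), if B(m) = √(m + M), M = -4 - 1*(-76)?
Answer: 162218190/1945251047 - 3678*I*√22/1945251047 ≈ 0.083392 - 8.8684e-6*I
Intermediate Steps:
M = 72 (M = -4 + 76 = 72)
B(m) = √(72 + m) (B(m) = √(m + 72) = √(72 + m))
(-13408 + 17086)/(B(-94) + 44105) = (-13408 + 17086)/(√(72 - 94) + 44105) = 3678/(√(-22) + 44105) = 3678/(I*√22 + 44105) = 3678/(44105 + I*√22)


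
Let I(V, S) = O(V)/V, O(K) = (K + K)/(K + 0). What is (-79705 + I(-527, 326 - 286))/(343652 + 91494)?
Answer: -42004537/229321942 ≈ -0.18317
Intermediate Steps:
O(K) = 2 (O(K) = (2*K)/K = 2)
I(V, S) = 2/V
(-79705 + I(-527, 326 - 286))/(343652 + 91494) = (-79705 + 2/(-527))/(343652 + 91494) = (-79705 + 2*(-1/527))/435146 = (-79705 - 2/527)*(1/435146) = -42004537/527*1/435146 = -42004537/229321942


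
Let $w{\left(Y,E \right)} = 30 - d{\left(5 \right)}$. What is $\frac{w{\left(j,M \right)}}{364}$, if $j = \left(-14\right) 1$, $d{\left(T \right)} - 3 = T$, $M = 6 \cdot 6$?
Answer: $\frac{11}{182} \approx 0.06044$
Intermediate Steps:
$M = 36$
$d{\left(T \right)} = 3 + T$
$j = -14$
$w{\left(Y,E \right)} = 22$ ($w{\left(Y,E \right)} = 30 - \left(3 + 5\right) = 30 - 8 = 22$)
$\frac{w{\left(j,M \right)}}{364} = \frac{22}{364} = 22 \cdot \frac{1}{364} = \frac{11}{182}$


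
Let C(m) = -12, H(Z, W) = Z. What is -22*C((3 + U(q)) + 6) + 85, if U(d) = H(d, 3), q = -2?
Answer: 349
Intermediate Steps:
U(d) = d
-22*C((3 + U(q)) + 6) + 85 = -22*(-12) + 85 = 264 + 85 = 349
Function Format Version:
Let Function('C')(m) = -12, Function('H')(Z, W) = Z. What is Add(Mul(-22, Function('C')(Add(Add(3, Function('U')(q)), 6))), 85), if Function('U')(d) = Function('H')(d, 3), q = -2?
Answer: 349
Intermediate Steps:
Function('U')(d) = d
Add(Mul(-22, Function('C')(Add(Add(3, Function('U')(q)), 6))), 85) = Add(Mul(-22, -12), 85) = Add(264, 85) = 349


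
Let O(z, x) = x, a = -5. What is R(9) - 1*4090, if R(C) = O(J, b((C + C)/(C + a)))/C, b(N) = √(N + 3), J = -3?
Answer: -4090 + √30/18 ≈ -4089.7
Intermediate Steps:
b(N) = √(3 + N)
R(C) = √(3 + 2*C/(-5 + C))/C (R(C) = √(3 + (C + C)/(C - 5))/C = √(3 + (2*C)/(-5 + C))/C = √(3 + 2*C/(-5 + C))/C)
R(9) - 1*4090 = √5*√((-3 + 9)/(-5 + 9))/9 - 1*4090 = √5*(⅑)*√(6/4) - 4090 = √5*(⅑)*√((¼)*6) - 4090 = √5*(⅑)*√(3/2) - 4090 = √5*(⅑)*(√6/2) - 4090 = √30/18 - 4090 = -4090 + √30/18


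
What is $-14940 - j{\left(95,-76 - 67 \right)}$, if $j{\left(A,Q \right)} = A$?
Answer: $-15035$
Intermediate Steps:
$-14940 - j{\left(95,-76 - 67 \right)} = -14940 - 95 = -15035$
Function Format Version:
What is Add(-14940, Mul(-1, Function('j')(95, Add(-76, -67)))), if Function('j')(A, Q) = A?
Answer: -15035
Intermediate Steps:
Add(-14940, Mul(-1, Function('j')(95, Add(-76, -67)))) = Add(-14940, Mul(-1, 95)) = Add(-14940, -95) = -15035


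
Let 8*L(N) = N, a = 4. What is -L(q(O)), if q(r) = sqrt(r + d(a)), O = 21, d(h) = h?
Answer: -5/8 ≈ -0.62500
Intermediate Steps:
q(r) = sqrt(4 + r) (q(r) = sqrt(r + 4) = sqrt(4 + r))
L(N) = N/8
-L(q(O)) = -sqrt(4 + 21)/8 = -sqrt(25)/8 = -5/8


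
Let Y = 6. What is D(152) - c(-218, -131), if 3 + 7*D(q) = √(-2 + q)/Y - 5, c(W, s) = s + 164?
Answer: -239/7 + 5*√6/42 ≈ -33.851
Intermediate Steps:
c(W, s) = 164 + s
D(q) = -8/7 + √(-2 + q)/42 (D(q) = -3/7 + (√(-2 + q)/6 - 5)/7 = -3/7 + (-5 + √(-2 + q)/6)/7 = -3/7 + (-5/7 + √(-2 + q)/42) = -8/7 + √(-2 + q)/42)
D(152) - c(-218, -131) = (-8/7 + √(-2 + 152)/42) - (164 - 131) = (-8/7 + √150/42) - 1*33 = (-8/7 + (5*√6)/42) - 33 = (-8/7 + 5*√6/42) - 33 = -239/7 + 5*√6/42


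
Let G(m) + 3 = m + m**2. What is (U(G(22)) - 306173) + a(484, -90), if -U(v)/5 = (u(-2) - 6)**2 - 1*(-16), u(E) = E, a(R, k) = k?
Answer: -306663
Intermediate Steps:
G(m) = -3 + m + m**2 (G(m) = -3 + (m + m**2) = -3 + m + m**2)
U(v) = -400 (U(v) = -5*((-2 - 6)**2 - 1*(-16)) = -5*((-8)**2 + 16) = -5*(64 + 16) = -5*80 = -400)
(U(G(22)) - 306173) + a(484, -90) = (-400 - 306173) - 90 = -306573 - 90 = -306663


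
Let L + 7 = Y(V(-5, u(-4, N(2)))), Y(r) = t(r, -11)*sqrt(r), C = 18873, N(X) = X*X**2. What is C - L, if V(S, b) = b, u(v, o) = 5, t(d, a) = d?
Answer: 18880 - 5*sqrt(5) ≈ 18869.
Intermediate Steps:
N(X) = X**3
Y(r) = r**(3/2) (Y(r) = r*sqrt(r) = r**(3/2))
L = -7 + 5*sqrt(5) (L = -7 + 5**(3/2) = -7 + 5*sqrt(5) ≈ 4.1803)
C - L = 18873 - (-7 + 5*sqrt(5)) = 18873 + (7 - 5*sqrt(5)) = 18880 - 5*sqrt(5)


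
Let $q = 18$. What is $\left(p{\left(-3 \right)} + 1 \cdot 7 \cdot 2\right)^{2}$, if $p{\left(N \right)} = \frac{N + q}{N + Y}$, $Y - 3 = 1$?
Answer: $841$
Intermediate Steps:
$Y = 4$ ($Y = 3 + 1 = 4$)
$p{\left(N \right)} = \frac{18 + N}{4 + N}$ ($p{\left(N \right)} = \frac{N + 18}{N + 4} = \frac{18 + N}{4 + N}$)
$\left(p{\left(-3 \right)} + 1 \cdot 7 \cdot 2\right)^{2} = \left(\frac{18 - 3}{4 - 3} + 1 \cdot 7 \cdot 2\right)^{2} = \left(1^{-1} \cdot 15 + 7 \cdot 2\right)^{2} = \left(1 \cdot 15 + 14\right)^{2} = \left(15 + 14\right)^{2} = 29^{2} = 841$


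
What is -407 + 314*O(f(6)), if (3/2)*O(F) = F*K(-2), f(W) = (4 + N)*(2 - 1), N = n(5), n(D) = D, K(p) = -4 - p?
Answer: -4175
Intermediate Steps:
N = 5
f(W) = 9 (f(W) = (4 + 5)*(2 - 1) = 9*1 = 9)
O(F) = -4*F/3 (O(F) = 2*(F*(-4 - 1*(-2)))/3 = 2*(F*(-4 + 2))/3 = 2*(F*(-2))/3 = 2*(-2*F)/3 = -4*F/3)
-407 + 314*O(f(6)) = -407 + 314*(-4/3*9) = -407 + 314*(-12) = -407 - 3768 = -4175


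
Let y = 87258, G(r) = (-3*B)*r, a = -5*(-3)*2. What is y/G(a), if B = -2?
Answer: 14543/30 ≈ 484.77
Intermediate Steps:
a = 30 (a = 15*2 = 30)
G(r) = 6*r (G(r) = (-3*(-2))*r = 6*r)
y/G(a) = 87258/((6*30)) = 87258/180 = 87258*(1/180) = 14543/30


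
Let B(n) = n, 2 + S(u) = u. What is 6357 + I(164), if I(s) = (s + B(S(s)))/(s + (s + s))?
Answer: 1563985/246 ≈ 6357.7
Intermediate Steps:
S(u) = -2 + u
I(s) = (-2 + 2*s)/(3*s) (I(s) = (s + (-2 + s))/(s + (s + s)) = (-2 + 2*s)/(s + 2*s) = (-2 + 2*s)/((3*s)) = (-2 + 2*s)*(1/(3*s)) = (-2 + 2*s)/(3*s))
6357 + I(164) = 6357 + (⅔)*(-1 + 164)/164 = 6357 + (⅔)*(1/164)*163 = 6357 + 163/246 = 1563985/246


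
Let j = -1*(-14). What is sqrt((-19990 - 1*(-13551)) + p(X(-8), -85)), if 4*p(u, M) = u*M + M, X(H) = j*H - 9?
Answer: I*sqrt(3889) ≈ 62.362*I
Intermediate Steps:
j = 14
X(H) = -9 + 14*H (X(H) = 14*H - 9 = -9 + 14*H)
p(u, M) = M/4 + M*u/4 (p(u, M) = (u*M + M)/4 = (M*u + M)/4 = (M + M*u)/4 = M/4 + M*u/4)
sqrt((-19990 - 1*(-13551)) + p(X(-8), -85)) = sqrt((-19990 - 1*(-13551)) + (1/4)*(-85)*(1 + (-9 + 14*(-8)))) = sqrt((-19990 + 13551) + (1/4)*(-85)*(1 + (-9 - 112))) = sqrt(-6439 + (1/4)*(-85)*(1 - 121)) = sqrt(-6439 + (1/4)*(-85)*(-120)) = sqrt(-6439 + 2550) = sqrt(-3889) = I*sqrt(3889)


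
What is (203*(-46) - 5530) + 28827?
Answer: 13959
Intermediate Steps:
(203*(-46) - 5530) + 28827 = (-9338 - 5530) + 28827 = -14868 + 28827 = 13959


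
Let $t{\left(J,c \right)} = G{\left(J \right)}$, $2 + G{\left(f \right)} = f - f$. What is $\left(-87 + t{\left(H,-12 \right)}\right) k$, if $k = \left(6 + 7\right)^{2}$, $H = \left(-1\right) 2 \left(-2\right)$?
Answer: $-15041$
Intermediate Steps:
$G{\left(f \right)} = -2$ ($G{\left(f \right)} = -2 + \left(f - f\right) = -2 + 0 = -2$)
$H = 4$ ($H = \left(-2\right) \left(-2\right) = 4$)
$t{\left(J,c \right)} = -2$
$k = 169$ ($k = 13^{2} = 169$)
$\left(-87 + t{\left(H,-12 \right)}\right) k = \left(-87 - 2\right) 169 = \left(-89\right) 169 = -15041$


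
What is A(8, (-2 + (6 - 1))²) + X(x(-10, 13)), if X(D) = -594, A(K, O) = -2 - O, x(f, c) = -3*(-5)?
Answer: -605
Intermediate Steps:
x(f, c) = 15
A(8, (-2 + (6 - 1))²) + X(x(-10, 13)) = (-2 - (-2 + (6 - 1))²) - 594 = (-2 - (-2 + 5)²) - 594 = (-2 - 1*3²) - 594 = (-2 - 1*9) - 594 = (-2 - 9) - 594 = -11 - 594 = -605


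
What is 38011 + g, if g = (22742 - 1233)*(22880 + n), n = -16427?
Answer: 138835588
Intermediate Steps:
g = 138797577 (g = (22742 - 1233)*(22880 - 16427) = 21509*6453 = 138797577)
38011 + g = 38011 + 138797577 = 138835588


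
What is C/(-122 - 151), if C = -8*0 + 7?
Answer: -1/39 ≈ -0.025641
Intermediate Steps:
C = 7 (C = 0 + 7 = 7)
C/(-122 - 151) = 7/(-122 - 151) = 7/(-273) = 7*(-1/273) = -1/39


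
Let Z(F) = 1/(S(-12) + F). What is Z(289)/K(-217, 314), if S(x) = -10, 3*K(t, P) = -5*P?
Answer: -1/146010 ≈ -6.8488e-6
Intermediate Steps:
K(t, P) = -5*P/3 (K(t, P) = (-5*P)/3 = -5*P/3)
Z(F) = 1/(-10 + F)
Z(289)/K(-217, 314) = 1/((-10 + 289)*((-5/3*314))) = 1/(279*(-1570/3)) = (1/279)*(-3/1570) = -1/146010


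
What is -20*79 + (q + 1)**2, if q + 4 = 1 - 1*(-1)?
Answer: -1579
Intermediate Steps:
q = -2 (q = -4 + (1 - 1*(-1)) = -4 + (1 + 1) = -4 + 2 = -2)
-20*79 + (q + 1)**2 = -20*79 + (-2 + 1)**2 = -1580 + (-1)**2 = -1580 + 1 = -1579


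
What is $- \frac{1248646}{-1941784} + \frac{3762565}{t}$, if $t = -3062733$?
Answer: $- \frac{1740909603221}{2973582967836} \approx -0.58546$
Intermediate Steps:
$- \frac{1248646}{-1941784} + \frac{3762565}{t} = - \frac{1248646}{-1941784} + \frac{3762565}{-3062733} = \left(-1248646\right) \left(- \frac{1}{1941784}\right) + 3762565 \left(- \frac{1}{3062733}\right) = \frac{624323}{970892} - \frac{3762565}{3062733} = - \frac{1740909603221}{2973582967836}$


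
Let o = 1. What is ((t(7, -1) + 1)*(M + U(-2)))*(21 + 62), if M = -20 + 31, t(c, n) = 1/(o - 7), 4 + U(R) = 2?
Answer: 1245/2 ≈ 622.50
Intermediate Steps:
U(R) = -2 (U(R) = -4 + 2 = -2)
t(c, n) = -⅙ (t(c, n) = 1/(1 - 7) = 1/(-6) = -⅙)
M = 11
((t(7, -1) + 1)*(M + U(-2)))*(21 + 62) = ((-⅙ + 1)*(11 - 2))*(21 + 62) = ((⅚)*9)*83 = (15/2)*83 = 1245/2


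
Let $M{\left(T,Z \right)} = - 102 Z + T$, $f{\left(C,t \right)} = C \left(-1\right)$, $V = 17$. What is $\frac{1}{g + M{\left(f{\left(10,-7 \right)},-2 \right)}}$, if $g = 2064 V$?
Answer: $\frac{1}{35282} \approx 2.8343 \cdot 10^{-5}$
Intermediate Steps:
$f{\left(C,t \right)} = - C$
$g = 35088$ ($g = 2064 \cdot 17 = 35088$)
$M{\left(T,Z \right)} = T - 102 Z$
$\frac{1}{g + M{\left(f{\left(10,-7 \right)},-2 \right)}} = \frac{1}{35088 - -194} = \frac{1}{35088 + \left(-10 + 204\right)} = \frac{1}{35088 + 194} = \frac{1}{35282}$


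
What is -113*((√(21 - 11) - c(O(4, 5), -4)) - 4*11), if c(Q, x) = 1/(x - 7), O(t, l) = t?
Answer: 54579/11 - 113*√10 ≈ 4604.4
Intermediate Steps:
c(Q, x) = 1/(-7 + x)
-113*((√(21 - 11) - c(O(4, 5), -4)) - 4*11) = -113*((√(21 - 11) - 1/(-7 - 4)) - 4*11) = -113*((√10 - 1/(-11)) - 44) = -113*((√10 - 1*(-1/11)) - 44) = -113*((√10 + 1/11) - 44) = -113*((1/11 + √10) - 44) = -113*(-483/11 + √10) = 54579/11 - 113*√10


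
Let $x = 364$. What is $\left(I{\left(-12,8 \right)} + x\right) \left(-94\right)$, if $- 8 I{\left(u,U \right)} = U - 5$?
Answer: $- \frac{136723}{4} \approx -34181.0$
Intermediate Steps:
$I{\left(u,U \right)} = \frac{5}{8} - \frac{U}{8}$ ($I{\left(u,U \right)} = - \frac{U - 5}{8} = - \frac{-5 + U}{8} = \frac{5}{8} - \frac{U}{8}$)
$\left(I{\left(-12,8 \right)} + x\right) \left(-94\right) = \left(\left(\frac{5}{8} - 1\right) + 364\right) \left(-94\right) = \left(- \frac{3}{8} + 364\right) \left(-94\right) = \frac{2909}{8} \left(-94\right) = - \frac{136723}{4}$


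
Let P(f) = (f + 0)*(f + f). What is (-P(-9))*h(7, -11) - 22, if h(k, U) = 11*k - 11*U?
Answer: -32098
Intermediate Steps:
h(k, U) = -11*U + 11*k
P(f) = 2*f² (P(f) = f*(2*f) = 2*f²)
(-P(-9))*h(7, -11) - 22 = (-2*(-9)²)*(-11*(-11) + 11*7) - 22 = (-2*81)*(121 + 77) - 22 = -1*162*198 - 22 = -162*198 - 22 = -32076 - 22 = -32098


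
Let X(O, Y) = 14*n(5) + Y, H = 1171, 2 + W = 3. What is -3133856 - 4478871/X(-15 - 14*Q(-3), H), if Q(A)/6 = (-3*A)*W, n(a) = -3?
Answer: -3542602295/1129 ≈ -3.1378e+6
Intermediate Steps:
W = 1 (W = -2 + 3 = 1)
Q(A) = -18*A (Q(A) = 6*(-3*A*1) = 6*(-3*A) = -18*A)
X(O, Y) = -42 + Y (X(O, Y) = 14*(-3) + Y = -42 + Y)
-3133856 - 4478871/X(-15 - 14*Q(-3), H) = -3133856 - 4478871/(-42 + 1171) = -3133856 - 4478871/1129 = -3542602295/1129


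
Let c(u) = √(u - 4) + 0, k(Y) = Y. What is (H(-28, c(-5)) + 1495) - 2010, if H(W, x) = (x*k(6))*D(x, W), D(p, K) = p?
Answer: -569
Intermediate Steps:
c(u) = √(-4 + u) (c(u) = √(-4 + u) + 0 = √(-4 + u))
H(W, x) = 6*x² (H(W, x) = (x*6)*x = (6*x)*x = 6*x²)
(H(-28, c(-5)) + 1495) - 2010 = (6*(√(-4 - 5))² + 1495) - 2010 = (6*(√(-9))² + 1495) - 2010 = (6*(3*I)² + 1495) - 2010 = (6*(-9) + 1495) - 2010 = (-54 + 1495) - 2010 = 1441 - 2010 = -569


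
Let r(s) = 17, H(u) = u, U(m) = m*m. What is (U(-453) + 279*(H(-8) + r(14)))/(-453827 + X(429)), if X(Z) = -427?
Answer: -34620/75709 ≈ -0.45728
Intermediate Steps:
U(m) = m²
(U(-453) + 279*(H(-8) + r(14)))/(-453827 + X(429)) = ((-453)² + 279*(-8 + 17))/(-453827 - 427) = (205209 + 279*9)/(-454254) = (205209 + 2511)*(-1/454254) = 207720*(-1/454254) = -34620/75709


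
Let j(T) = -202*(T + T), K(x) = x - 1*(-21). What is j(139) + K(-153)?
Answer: -56288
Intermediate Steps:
K(x) = 21 + x (K(x) = x + 21 = 21 + x)
j(T) = -404*T
j(139) + K(-153) = -404*139 + (21 - 153) = -56156 - 132 = -56288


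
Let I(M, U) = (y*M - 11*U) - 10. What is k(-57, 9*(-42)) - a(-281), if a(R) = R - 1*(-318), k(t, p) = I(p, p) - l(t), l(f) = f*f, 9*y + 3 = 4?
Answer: 820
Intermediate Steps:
y = ⅑ (y = -⅓ + (⅑)*4 = -⅓ + 4/9 = ⅑ ≈ 0.11111)
I(M, U) = -10 - 11*U + M/9 (I(M, U) = (M/9 - 11*U) - 10 = (-11*U + M/9) - 10 = -10 - 11*U + M/9)
l(f) = f²
k(t, p) = -10 - t² - 98*p/9 (k(t, p) = (-10 - 11*p + p/9) - t² = (-10 - 98*p/9) - t² = -10 - t² - 98*p/9)
a(R) = 318 + R (a(R) = R + 318 = 318 + R)
k(-57, 9*(-42)) - a(-281) = (-10 - 1*(-57)² - 98*(-42)) - (318 - 281) = (-10 - 1*3249 - 98/9*(-378)) - 1*37 = (-10 - 3249 + 4116) - 37 = 857 - 37 = 820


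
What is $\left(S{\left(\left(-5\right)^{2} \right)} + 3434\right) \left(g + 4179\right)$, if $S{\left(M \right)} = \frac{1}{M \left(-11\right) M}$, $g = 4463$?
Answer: $\frac{204026808858}{6875} \approx 2.9677 \cdot 10^{7}$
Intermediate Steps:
$S{\left(M \right)} = - \frac{1}{11 M^{2}}$ ($S{\left(M \right)} = \frac{1}{- 11 M M} = \frac{\left(- \frac{1}{11}\right) \frac{1}{M}}{M} = - \frac{1}{11 M^{2}}$)
$\left(S{\left(\left(-5\right)^{2} \right)} + 3434\right) \left(g + 4179\right) = \left(- \frac{1}{11 \cdot 625} + 3434\right) \left(4463 + 4179\right) = \left(- \frac{1}{11 \cdot 625} + 3434\right) 8642 = \left(\left(- \frac{1}{11}\right) \frac{1}{625} + 3434\right) 8642 = \left(- \frac{1}{6875} + 3434\right) 8642 = \frac{23608749}{6875} \cdot 8642 = \frac{204026808858}{6875}$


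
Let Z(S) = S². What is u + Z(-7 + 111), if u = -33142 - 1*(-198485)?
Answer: 176159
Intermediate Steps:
u = 165343 (u = -33142 + 198485 = 165343)
u + Z(-7 + 111) = 165343 + (-7 + 111)² = 165343 + 104² = 165343 + 10816 = 176159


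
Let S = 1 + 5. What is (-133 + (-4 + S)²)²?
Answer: 16641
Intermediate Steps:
S = 6
(-133 + (-4 + S)²)² = (-133 + (-4 + 6)²)² = (-133 + 2²)² = (-133 + 4)² = (-129)² = 16641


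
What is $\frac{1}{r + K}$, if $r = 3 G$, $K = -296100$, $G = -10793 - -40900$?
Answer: $- \frac{1}{205779} \approx -4.8596 \cdot 10^{-6}$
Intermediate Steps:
$G = 30107$ ($G = -10793 + 40900 = 30107$)
$r = 90321$ ($r = 3 \cdot 30107 = 90321$)
$\frac{1}{r + K} = \frac{1}{90321 - 296100} = \frac{1}{-205779} = - \frac{1}{205779}$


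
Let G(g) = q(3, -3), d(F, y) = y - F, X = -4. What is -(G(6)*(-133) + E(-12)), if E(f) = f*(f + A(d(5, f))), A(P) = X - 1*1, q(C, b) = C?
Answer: 195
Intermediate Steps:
A(P) = -5 (A(P) = -4 - 1*1 = -4 - 1 = -5)
G(g) = 3
E(f) = f*(-5 + f) (E(f) = f*(f - 5) = f*(-5 + f))
-(G(6)*(-133) + E(-12)) = -(3*(-133) - 12*(-5 - 12)) = -(-399 - 12*(-17)) = -(-399 + 204) = -1*(-195) = 195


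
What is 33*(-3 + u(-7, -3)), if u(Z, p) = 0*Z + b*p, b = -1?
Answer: 0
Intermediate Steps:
u(Z, p) = -p (u(Z, p) = 0*Z - p = 0 - p = -p)
33*(-3 + u(-7, -3)) = 33*(-3 - 1*(-3)) = 33*(-3 + 3) = 33*0 = 0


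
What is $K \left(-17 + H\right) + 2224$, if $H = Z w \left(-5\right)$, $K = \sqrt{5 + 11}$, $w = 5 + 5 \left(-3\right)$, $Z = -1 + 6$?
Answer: $3156$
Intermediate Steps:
$Z = 5$
$w = -10$ ($w = 5 - 15 = -10$)
$K = 4$ ($K = \sqrt{16} = 4$)
$H = 250$ ($H = 5 \left(-10\right) \left(-5\right) = \left(-50\right) \left(-5\right) = 250$)
$K \left(-17 + H\right) + 2224 = 4 \left(-17 + 250\right) + 2224 = 4 \cdot 233 + 2224 = 932 + 2224 = 3156$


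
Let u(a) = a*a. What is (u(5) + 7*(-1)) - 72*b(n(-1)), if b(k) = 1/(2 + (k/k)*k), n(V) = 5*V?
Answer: 42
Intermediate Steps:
u(a) = a**2
b(k) = 1/(2 + k) (b(k) = 1/(2 + 1*k) = 1/(2 + k))
(u(5) + 7*(-1)) - 72*b(n(-1)) = (5**2 + 7*(-1)) - 72/(2 + 5*(-1)) = (25 - 7) - 72/(2 - 5) = 18 - 72/(-3) = 18 - 72*(-1/3) = 18 + 24 = 42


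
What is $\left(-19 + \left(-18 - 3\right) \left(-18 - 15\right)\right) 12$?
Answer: $8088$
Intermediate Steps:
$\left(-19 + \left(-18 - 3\right) \left(-18 - 15\right)\right) 12 = \left(-19 - -693\right) 12 = \left(-19 + 693\right) 12 = 674 \cdot 12 = 8088$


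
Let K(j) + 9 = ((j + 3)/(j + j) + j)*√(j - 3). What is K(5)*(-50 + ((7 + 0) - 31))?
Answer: 666 - 2146*√2/5 ≈ 59.020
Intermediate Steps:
K(j) = -9 + √(-3 + j)*(j + (3 + j)/(2*j)) (K(j) = -9 + ((j + 3)/(j + j) + j)*√(j - 3) = -9 + ((3 + j)/((2*j)) + j)*√(-3 + j) = -9 + ((3 + j)*(1/(2*j)) + j)*√(-3 + j) = -9 + ((3 + j)/(2*j) + j)*√(-3 + j) = -9 + (j + (3 + j)/(2*j))*√(-3 + j) = -9 + √(-3 + j)*(j + (3 + j)/(2*j)))
K(5)*(-50 + ((7 + 0) - 31)) = (-9 + √(-3 + 5)/2 + 5*√(-3 + 5) + (3/2)*√(-3 + 5)/5)*(-50 + ((7 + 0) - 31)) = (-9 + √2/2 + 5*√2 + (3/2)*(⅕)*√2)*(-50 + (7 - 31)) = (-9 + √2/2 + 5*√2 + 3*√2/10)*(-50 - 24) = (-9 + 29*√2/5)*(-74) = 666 - 2146*√2/5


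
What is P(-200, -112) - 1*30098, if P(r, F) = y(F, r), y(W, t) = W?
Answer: -30210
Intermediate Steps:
P(r, F) = F
P(-200, -112) - 1*30098 = -112 - 1*30098 = -112 - 30098 = -30210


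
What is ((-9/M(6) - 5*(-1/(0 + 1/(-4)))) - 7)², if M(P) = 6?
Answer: 3249/4 ≈ 812.25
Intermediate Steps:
((-9/M(6) - 5*(-1/(0 + 1/(-4)))) - 7)² = ((-9/6 - 5*(-1/(0 + 1/(-4)))) - 7)² = ((-9*⅙ - 5*(-1/(0 - ¼))) - 7)² = ((-3/2 - 5/((-¼*(-1)))) - 7)² = ((-3/2 - 5/¼) - 7)² = ((-3/2 - 5*4) - 7)² = ((-3/2 - 20) - 7)² = (-43/2 - 7)² = (-57/2)² = 3249/4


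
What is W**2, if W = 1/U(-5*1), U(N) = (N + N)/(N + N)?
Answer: 1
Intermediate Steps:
U(N) = 1 (U(N) = (2*N)/((2*N)) = (2*N)*(1/(2*N)) = 1)
W = 1 (W = 1/1 = 1)
W**2 = 1**2 = 1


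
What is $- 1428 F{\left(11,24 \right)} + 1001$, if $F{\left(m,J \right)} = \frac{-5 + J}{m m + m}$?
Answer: $\frac{8750}{11} \approx 795.45$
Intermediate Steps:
$F{\left(m,J \right)} = \frac{-5 + J}{m + m^{2}}$ ($F{\left(m,J \right)} = \frac{-5 + J}{m^{2} + m} = \frac{-5 + J}{m + m^{2}}$)
$- 1428 F{\left(11,24 \right)} + 1001 = - 1428 \frac{-5 + 24}{11 \left(1 + 11\right)} + 1001 = - 1428 \cdot \frac{1}{11} \cdot \frac{1}{12} \cdot 19 + 1001 = \left(-1428\right) \frac{19}{132} + 1001 = - \frac{2261}{11} + 1001 = \frac{8750}{11}$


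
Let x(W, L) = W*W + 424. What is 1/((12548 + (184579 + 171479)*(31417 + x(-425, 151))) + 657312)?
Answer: 1/75650888888 ≈ 1.3219e-11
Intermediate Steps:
x(W, L) = 424 + W² (x(W, L) = W² + 424 = 424 + W²)
1/((12548 + (184579 + 171479)*(31417 + x(-425, 151))) + 657312) = 1/((12548 + (184579 + 171479)*(31417 + (424 + (-425)²))) + 657312) = 1/((12548 + 356058*(31417 + (424 + 180625))) + 657312) = 1/((12548 + 356058*(31417 + 181049)) + 657312) = 1/((12548 + 356058*212466) + 657312) = 1/((12548 + 75650219028) + 657312) = 1/(75650231576 + 657312) = 1/75650888888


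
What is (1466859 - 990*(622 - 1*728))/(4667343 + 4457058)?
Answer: 523933/3041467 ≈ 0.17226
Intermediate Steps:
(1466859 - 990*(622 - 1*728))/(4667343 + 4457058) = (1466859 - 990*(622 - 728))/9124401 = (1466859 - 990*(-106))*(1/9124401) = (1466859 + 104940)*(1/9124401) = 1571799*(1/9124401) = 523933/3041467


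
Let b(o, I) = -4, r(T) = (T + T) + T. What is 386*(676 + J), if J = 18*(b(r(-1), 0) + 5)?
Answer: 267884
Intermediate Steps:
r(T) = 3*T (r(T) = 2*T + T = 3*T)
J = 18 (J = 18*(-4 + 5) = 18*1 = 18)
386*(676 + J) = 386*(676 + 18) = 386*694 = 267884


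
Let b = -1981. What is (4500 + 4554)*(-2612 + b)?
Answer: -41585022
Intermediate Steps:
(4500 + 4554)*(-2612 + b) = (4500 + 4554)*(-2612 - 1981) = 9054*(-4593) = -41585022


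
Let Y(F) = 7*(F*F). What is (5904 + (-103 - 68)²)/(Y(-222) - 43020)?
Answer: 3905/33552 ≈ 0.11639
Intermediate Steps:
Y(F) = 7*F²
(5904 + (-103 - 68)²)/(Y(-222) - 43020) = (5904 + (-103 - 68)²)/(7*(-222)² - 43020) = (5904 + (-171)²)/(7*49284 - 43020) = (5904 + 29241)/(344988 - 43020) = 35145/301968 = 35145*(1/301968) = 3905/33552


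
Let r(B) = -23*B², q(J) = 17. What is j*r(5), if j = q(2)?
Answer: -9775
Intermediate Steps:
j = 17
j*r(5) = 17*(-23*5²) = 17*(-23*25) = 17*(-575) = -9775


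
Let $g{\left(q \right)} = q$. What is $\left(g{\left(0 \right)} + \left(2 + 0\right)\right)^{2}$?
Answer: $4$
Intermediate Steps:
$\left(g{\left(0 \right)} + \left(2 + 0\right)\right)^{2} = \left(0 + \left(2 + 0\right)\right)^{2} = \left(0 + 2\right)^{2} = 2^{2} = 4$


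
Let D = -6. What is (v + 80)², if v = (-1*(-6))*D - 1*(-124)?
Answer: 28224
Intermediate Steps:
v = 88 (v = -1*(-6)*(-6) - 1*(-124) = 6*(-6) + 124 = -36 + 124 = 88)
(v + 80)² = (88 + 80)² = 168² = 28224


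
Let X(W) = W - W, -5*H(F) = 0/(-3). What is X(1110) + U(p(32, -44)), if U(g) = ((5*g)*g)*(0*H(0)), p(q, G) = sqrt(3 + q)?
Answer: 0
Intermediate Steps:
H(F) = 0 (H(F) = -0/(-3) = -0*(-1)/3 = -1/5*0 = 0)
X(W) = 0
U(g) = 0 (U(g) = ((5*g)*g)*(0*0) = (5*g**2)*0 = 0)
X(1110) + U(p(32, -44)) = 0 + 0 = 0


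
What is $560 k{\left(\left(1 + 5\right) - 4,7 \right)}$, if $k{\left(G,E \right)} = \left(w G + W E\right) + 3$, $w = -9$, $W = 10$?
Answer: $30800$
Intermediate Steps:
$k{\left(G,E \right)} = 3 - 9 G + 10 E$ ($k{\left(G,E \right)} = \left(- 9 G + 10 E\right) + 3 = 3 - 9 G + 10 E$)
$560 k{\left(\left(1 + 5\right) - 4,7 \right)} = 560 \left(3 - 9 \left(\left(1 + 5\right) - 4\right) + 10 \cdot 7\right) = 560 \left(3 - 9 \left(6 - 4\right) + 70\right) = 560 \left(3 - 18 + 70\right) = 560 \cdot 55 = 30800$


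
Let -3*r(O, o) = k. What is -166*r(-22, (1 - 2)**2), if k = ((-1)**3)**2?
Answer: 166/3 ≈ 55.333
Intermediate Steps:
k = 1 (k = (-1)**2 = 1)
r(O, o) = -1/3 (r(O, o) = -1/3*1 = -1/3)
-166*r(-22, (1 - 2)**2) = -166*(-1/3) = 166/3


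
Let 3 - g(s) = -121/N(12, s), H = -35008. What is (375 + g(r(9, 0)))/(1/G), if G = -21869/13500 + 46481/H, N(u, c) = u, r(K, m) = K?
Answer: -1621897408991/1417824000 ≈ -1143.9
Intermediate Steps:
g(s) = 157/12 (g(s) = 3 - (-121)/12 = 3 - 1*(-121/12) = 3 + 121/12 = 157/12)
G = -348270863/118152000 (G = -21869/13500 + 46481/(-35008) = -21869*1/13500 + 46481*(-1/35008) = -21869/13500 - 46481/35008 = -348270863/118152000 ≈ -2.9477)
(375 + g(r(9, 0)))/(1/G) = (375 + 157/12)/(1/(-348270863/118152000)) = 4657/(12*(-118152000/348270863)) = (4657/12)*(-348270863/118152000) = -1621897408991/1417824000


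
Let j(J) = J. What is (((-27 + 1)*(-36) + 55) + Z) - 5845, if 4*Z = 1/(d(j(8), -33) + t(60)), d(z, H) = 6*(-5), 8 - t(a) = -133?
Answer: -2155175/444 ≈ -4854.0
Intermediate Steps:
t(a) = 141 (t(a) = 8 - 1*(-133) = 8 + 133 = 141)
d(z, H) = -30
Z = 1/444 (Z = 1/(4*(-30 + 141)) = (1/4)/111 = (1/4)*(1/111) = 1/444 ≈ 0.0022523)
(((-27 + 1)*(-36) + 55) + Z) - 5845 = (((-27 + 1)*(-36) + 55) + 1/444) - 5845 = ((-26*(-36) + 55) + 1/444) - 5845 = ((936 + 55) + 1/444) - 5845 = (991 + 1/444) - 5845 = 440005/444 - 5845 = -2155175/444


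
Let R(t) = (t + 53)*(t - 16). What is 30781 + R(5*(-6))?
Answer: 29723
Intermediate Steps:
R(t) = (-16 + t)*(53 + t) (R(t) = (53 + t)*(-16 + t) = (-16 + t)*(53 + t))
30781 + R(5*(-6)) = 30781 + (-848 + (5*(-6))² + 37*(5*(-6))) = 30781 + (-848 + (-30)² + 37*(-30)) = 30781 + (-848 + 900 - 1110) = 30781 - 1058 = 29723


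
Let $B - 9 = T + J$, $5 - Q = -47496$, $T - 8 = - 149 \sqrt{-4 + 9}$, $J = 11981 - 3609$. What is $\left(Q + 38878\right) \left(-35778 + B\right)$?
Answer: $-2365834431 - 12870471 \sqrt{5} \approx -2.3946 \cdot 10^{9}$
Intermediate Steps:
$J = 8372$
$T = 8 - 149 \sqrt{5}$ ($T = 8 - 149 \sqrt{-4 + 9} = 8 - 149 \sqrt{5} \approx -325.17$)
$Q = 47501$ ($Q = 5 - -47496 = 5 + 47496 = 47501$)
$B = 8389 - 149 \sqrt{5}$ ($B = 9 + \left(\left(8 - 149 \sqrt{5}\right) + 8372\right) = 9 + \left(8380 - 149 \sqrt{5}\right) = 8389 - 149 \sqrt{5} \approx 8055.8$)
$\left(Q + 38878\right) \left(-35778 + B\right) = \left(47501 + 38878\right) \left(-35778 + \left(8389 - 149 \sqrt{5}\right)\right) = 86379 \left(-27389 - 149 \sqrt{5}\right) = -2365834431 - 12870471 \sqrt{5}$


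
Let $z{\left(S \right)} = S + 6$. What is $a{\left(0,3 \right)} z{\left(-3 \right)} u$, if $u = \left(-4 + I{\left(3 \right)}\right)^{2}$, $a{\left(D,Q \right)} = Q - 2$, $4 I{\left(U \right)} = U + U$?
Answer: $\frac{75}{4} \approx 18.75$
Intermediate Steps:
$I{\left(U \right)} = \frac{U}{2}$ ($I{\left(U \right)} = \frac{U + U}{4} = \frac{2 U}{4} = \frac{U}{2}$)
$a{\left(D,Q \right)} = -2 + Q$
$z{\left(S \right)} = 6 + S$
$u = \frac{25}{4}$ ($u = \left(-4 + \frac{1}{2} \cdot 3\right)^{2} = \left(-4 + \frac{3}{2}\right)^{2} = \left(- \frac{5}{2}\right)^{2} = \frac{25}{4} \approx 6.25$)
$a{\left(0,3 \right)} z{\left(-3 \right)} u = \left(-2 + 3\right) \left(6 - 3\right) \frac{25}{4} = 1 \cdot 3 \cdot \frac{25}{4} = 3 \cdot \frac{25}{4} = \frac{75}{4}$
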